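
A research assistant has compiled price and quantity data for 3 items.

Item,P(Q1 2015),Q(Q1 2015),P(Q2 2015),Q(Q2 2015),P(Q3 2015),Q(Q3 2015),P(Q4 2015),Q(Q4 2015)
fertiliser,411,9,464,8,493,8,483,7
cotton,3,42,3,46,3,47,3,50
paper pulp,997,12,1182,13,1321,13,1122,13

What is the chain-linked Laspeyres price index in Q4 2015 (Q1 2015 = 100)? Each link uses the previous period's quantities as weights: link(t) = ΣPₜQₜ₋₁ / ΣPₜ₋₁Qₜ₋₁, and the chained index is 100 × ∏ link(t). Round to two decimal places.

Link Q1 2015→Q2 2015:
ΣP(Q2 2015)Q(Q1 2015) = 464×9 + 3×42 + 1182×12 = 4176 + 126 + 14184 = 18486
ΣP(Q1 2015)Q(Q1 2015) = 411×9 + 3×42 + 997×12 = 3699 + 126 + 11964 = 15789
link = 18486/15789 = 1.170815
Link Q2 2015→Q3 2015:
ΣP(Q3 2015)Q(Q2 2015) = 493×8 + 3×46 + 1321×13 = 3944 + 138 + 17173 = 21255
ΣP(Q2 2015)Q(Q2 2015) = 464×8 + 3×46 + 1182×13 = 3712 + 138 + 15366 = 19216
link = 21255/19216 = 1.106109
Link Q3 2015→Q4 2015:
ΣP(Q4 2015)Q(Q3 2015) = 483×8 + 3×47 + 1122×13 = 3864 + 141 + 14586 = 18591
ΣP(Q3 2015)Q(Q3 2015) = 493×8 + 3×47 + 1321×13 = 3944 + 141 + 17173 = 21258
link = 18591/21258 = 0.874541
Chained index = 100 × 1.170815 × 1.106109 × 0.874541 = 113.2575

113.26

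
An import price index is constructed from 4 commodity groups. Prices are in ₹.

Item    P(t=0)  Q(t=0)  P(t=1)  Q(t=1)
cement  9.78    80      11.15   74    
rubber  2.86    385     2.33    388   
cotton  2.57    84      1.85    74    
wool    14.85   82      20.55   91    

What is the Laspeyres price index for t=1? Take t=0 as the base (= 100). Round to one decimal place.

109.4

Laspeyres price index uses base-period quantities as weights.
ΣP(t=1)·Q(t=0) = 11.15×80 + 2.33×385 + 1.85×84 + 20.55×82 = 892 + 897.05 + 155.4 + 1685.1 = 3629.55
ΣP(t=0)·Q(t=0) = 9.78×80 + 2.86×385 + 2.57×84 + 14.85×82 = 782.4 + 1101.1 + 215.88 + 1217.7 = 3317.08
Index = 3629.55 / 3317.08 × 100 = 109.4200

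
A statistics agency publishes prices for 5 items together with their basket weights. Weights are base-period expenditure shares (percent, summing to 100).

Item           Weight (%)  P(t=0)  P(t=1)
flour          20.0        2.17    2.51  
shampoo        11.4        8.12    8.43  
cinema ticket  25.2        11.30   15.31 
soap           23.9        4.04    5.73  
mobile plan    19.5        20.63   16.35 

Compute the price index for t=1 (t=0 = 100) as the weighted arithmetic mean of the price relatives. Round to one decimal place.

118.5

flour: 20.0 × (2.51/2.17) = 20.0 × 1.156682 = 23.1336
shampoo: 11.4 × (8.43/8.12) = 11.4 × 1.038177 = 11.8352
cinema ticket: 25.2 × (15.31/11.30) = 25.2 × 1.354867 = 34.1427
soap: 23.9 × (5.73/4.04) = 23.9 × 1.418317 = 33.8978
mobile plan: 19.5 × (16.35/20.63) = 19.5 × 0.792535 = 15.4544
Index = Σ wᵢ·(p₁ᵢ/p₀ᵢ) = 23.1336 + 11.8352 + 34.1427 + 33.8978 + 15.4544 = 118.4637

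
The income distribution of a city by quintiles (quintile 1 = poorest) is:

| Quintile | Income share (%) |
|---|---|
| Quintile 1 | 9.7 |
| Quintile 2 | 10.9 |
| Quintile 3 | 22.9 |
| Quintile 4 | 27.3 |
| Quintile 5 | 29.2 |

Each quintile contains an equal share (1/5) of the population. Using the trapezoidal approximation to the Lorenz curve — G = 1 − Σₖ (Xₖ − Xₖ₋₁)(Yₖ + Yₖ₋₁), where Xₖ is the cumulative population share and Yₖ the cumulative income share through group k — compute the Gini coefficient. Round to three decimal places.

0.222

Cumulative income shares Yₖ: 0.0970, 0.2060, 0.4350, 0.7080, 1.0000
Σ (Xₖ−Xₖ₋₁)(Yₖ+Yₖ₋₁) = (1/5)(0.0970+0.0000) + (1/5)(0.2060+0.0970) + (1/5)(0.4350+0.2060) + (1/5)(0.7080+0.4350) + (1/5)(1.0000+0.7080)
  = 0.0194 + 0.0606 + 0.1282 + 0.2286 + 0.3416 = 0.7784
G = 1 − 0.7784 = 0.2216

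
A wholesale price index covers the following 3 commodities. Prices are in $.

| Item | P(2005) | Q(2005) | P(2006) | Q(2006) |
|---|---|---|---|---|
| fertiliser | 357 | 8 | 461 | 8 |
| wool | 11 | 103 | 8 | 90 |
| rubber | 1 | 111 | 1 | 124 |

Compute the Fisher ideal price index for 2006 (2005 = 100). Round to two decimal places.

113.45

Laspeyres component (base-period weights):
ΣP(2006)Q(2005) = 461×8 + 8×103 + 1×111 = 3688 + 824 + 111 = 4623
ΣP(2005)Q(2005) = 357×8 + 11×103 + 1×111 = 2856 + 1133 + 111 = 4100
L = 4623 / 4100 × 100 = 112.7561
Paasche component (current-period weights):
ΣP(2006)Q(2006) = 461×8 + 8×90 + 1×124 = 3688 + 720 + 124 = 4532
ΣP(2005)Q(2006) = 357×8 + 11×90 + 1×124 = 2856 + 990 + 124 = 3970
P = 4532 / 3970 × 100 = 114.1562
Fisher = √(L × P) = √(112.7561 × 114.1562) = 113.4540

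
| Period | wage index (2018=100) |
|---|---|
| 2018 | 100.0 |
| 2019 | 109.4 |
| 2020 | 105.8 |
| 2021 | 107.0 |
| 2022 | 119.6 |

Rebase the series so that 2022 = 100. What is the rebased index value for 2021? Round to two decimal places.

Rebased(2021) = 107.0 / 119.6 × 100 = 89.4649

89.46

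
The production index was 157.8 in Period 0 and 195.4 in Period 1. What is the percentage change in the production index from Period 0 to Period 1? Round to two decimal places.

23.83%

Change = (195.4 − 157.8) / 157.8 × 100
       = 37.6 / 157.8 × 100 = 23.8276%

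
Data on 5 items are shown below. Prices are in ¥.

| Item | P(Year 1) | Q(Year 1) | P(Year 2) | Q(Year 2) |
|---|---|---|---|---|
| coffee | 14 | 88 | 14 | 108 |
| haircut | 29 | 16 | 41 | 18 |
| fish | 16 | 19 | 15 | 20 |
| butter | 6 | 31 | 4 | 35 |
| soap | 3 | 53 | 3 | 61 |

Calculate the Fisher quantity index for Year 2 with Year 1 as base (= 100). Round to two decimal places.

117.06

Laspeyres component (base-period weights):
ΣP(Year 1)Q(Year 2) = 14×108 + 29×18 + 16×20 + 6×35 + 3×61 = 1512 + 522 + 320 + 210 + 183 = 2747
ΣP(Year 1)Q(Year 1) = 14×88 + 29×16 + 16×19 + 6×31 + 3×53 = 1232 + 464 + 304 + 186 + 159 = 2345
L = 2747 / 2345 × 100 = 117.1429
Paasche component (current-period weights):
ΣP(Year 2)Q(Year 2) = 14×108 + 41×18 + 15×20 + 4×35 + 3×61 = 1512 + 738 + 300 + 140 + 183 = 2873
ΣP(Year 2)Q(Year 1) = 14×88 + 41×16 + 15×19 + 4×31 + 3×53 = 1232 + 656 + 285 + 124 + 159 = 2456
P = 2873 / 2456 × 100 = 116.9788
Fisher = √(L × P) = √(117.1429 × 116.9788) = 117.0608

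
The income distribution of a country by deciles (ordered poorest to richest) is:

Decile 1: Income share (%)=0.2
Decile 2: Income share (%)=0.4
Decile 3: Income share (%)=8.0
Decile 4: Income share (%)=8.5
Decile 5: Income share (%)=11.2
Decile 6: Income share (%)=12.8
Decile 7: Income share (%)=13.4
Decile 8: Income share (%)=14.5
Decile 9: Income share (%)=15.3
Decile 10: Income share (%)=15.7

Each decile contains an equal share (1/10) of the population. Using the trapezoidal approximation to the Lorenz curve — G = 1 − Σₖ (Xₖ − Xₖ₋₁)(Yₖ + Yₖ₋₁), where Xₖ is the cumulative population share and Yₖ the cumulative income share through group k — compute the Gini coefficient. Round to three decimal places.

Cumulative income shares Yₖ: 0.0020, 0.0060, 0.0860, 0.1710, 0.2830, 0.4110, 0.5450, 0.6900, 0.8430, 1.0000
Σ (Xₖ−Xₖ₋₁)(Yₖ+Yₖ₋₁) = (1/10)(0.0020+0.0000) + (1/10)(0.0060+0.0020) + (1/10)(0.0860+0.0060) + (1/10)(0.1710+0.0860) + (1/10)(0.2830+0.1710) + (1/10)(0.4110+0.2830) + (1/10)(0.5450+0.4110) + (1/10)(0.6900+0.5450) + (1/10)(0.8430+0.6900) + (1/10)(1.0000+0.8430)
  = 0.0002 + 0.0008 + 0.0092 + 0.0257 + 0.0454 + 0.0694 + 0.0956 + 0.1235 + 0.1533 + 0.1843 = 0.7074
G = 1 − 0.7074 = 0.2926

0.293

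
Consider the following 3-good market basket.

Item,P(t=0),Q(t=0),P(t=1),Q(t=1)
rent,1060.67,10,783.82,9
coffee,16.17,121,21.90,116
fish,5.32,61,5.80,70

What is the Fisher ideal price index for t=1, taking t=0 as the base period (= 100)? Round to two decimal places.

84.46

Laspeyres component (base-period weights):
ΣP(t=1)Q(t=0) = 783.82×10 + 21.90×121 + 5.80×61 = 7838.2 + 2649.9 + 353.8 = 10841.9
ΣP(t=0)Q(t=0) = 1060.67×10 + 16.17×121 + 5.32×61 = 10606.7 + 1956.57 + 324.52 = 12887.79
L = 10841.9 / 12887.79 × 100 = 84.1254
Paasche component (current-period weights):
ΣP(t=1)Q(t=1) = 783.82×9 + 21.90×116 + 5.80×70 = 7054.38 + 2540.4 + 406 = 10000.78
ΣP(t=0)Q(t=1) = 1060.67×9 + 16.17×116 + 5.32×70 = 9546.03 + 1875.72 + 372.4 = 11794.15
P = 10000.78 / 11794.15 × 100 = 84.7944
Fisher = √(L × P) = √(84.1254 × 84.7944) = 84.4592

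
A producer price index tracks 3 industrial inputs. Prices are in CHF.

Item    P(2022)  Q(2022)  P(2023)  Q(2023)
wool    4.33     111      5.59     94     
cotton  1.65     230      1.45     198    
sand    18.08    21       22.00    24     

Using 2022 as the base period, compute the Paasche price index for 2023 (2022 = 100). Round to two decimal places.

Paasche price index uses current-period quantities as weights.
ΣP(2023)·Q(2023) = 5.59×94 + 1.45×198 + 22.00×24 = 525.46 + 287.1 + 528 = 1340.56
ΣP(2022)·Q(2023) = 4.33×94 + 1.65×198 + 18.08×24 = 407.02 + 326.7 + 433.92 = 1167.64
Index = 1340.56 / 1167.64 × 100 = 114.8094

114.81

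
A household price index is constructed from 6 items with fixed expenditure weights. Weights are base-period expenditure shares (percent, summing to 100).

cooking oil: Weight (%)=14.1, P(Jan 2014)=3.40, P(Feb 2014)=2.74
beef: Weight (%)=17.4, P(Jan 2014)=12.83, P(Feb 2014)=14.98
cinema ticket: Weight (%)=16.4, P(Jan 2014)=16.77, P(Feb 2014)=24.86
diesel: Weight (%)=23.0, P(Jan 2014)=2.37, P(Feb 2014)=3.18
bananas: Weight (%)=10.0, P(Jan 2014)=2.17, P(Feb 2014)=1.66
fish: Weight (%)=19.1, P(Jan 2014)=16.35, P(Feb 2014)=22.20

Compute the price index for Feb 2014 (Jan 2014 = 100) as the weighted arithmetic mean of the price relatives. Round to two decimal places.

120.43

cooking oil: 14.1 × (2.74/3.40) = 14.1 × 0.805882 = 11.3629
beef: 17.4 × (14.98/12.83) = 17.4 × 1.167576 = 20.3158
cinema ticket: 16.4 × (24.86/16.77) = 16.4 × 1.482409 = 24.3115
diesel: 23.0 × (3.18/2.37) = 23.0 × 1.341772 = 30.8608
bananas: 10.0 × (1.66/2.17) = 10.0 × 0.764977 = 7.6498
fish: 19.1 × (22.20/16.35) = 19.1 × 1.357798 = 25.9339
Index = Σ wᵢ·(p₁ᵢ/p₀ᵢ) = 11.3629 + 20.3158 + 24.3115 + 30.8608 + 7.6498 + 25.9339 = 120.4347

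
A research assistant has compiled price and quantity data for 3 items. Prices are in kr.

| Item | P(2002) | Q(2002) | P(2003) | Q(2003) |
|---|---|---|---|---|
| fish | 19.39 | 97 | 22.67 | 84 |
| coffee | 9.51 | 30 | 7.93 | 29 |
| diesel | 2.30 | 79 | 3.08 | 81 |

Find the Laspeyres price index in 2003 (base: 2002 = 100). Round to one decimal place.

Laspeyres price index uses base-period quantities as weights.
ΣP(2003)·Q(2002) = 22.67×97 + 7.93×30 + 3.08×79 = 2198.99 + 237.9 + 243.32 = 2680.21
ΣP(2002)·Q(2002) = 19.39×97 + 9.51×30 + 2.30×79 = 1880.83 + 285.3 + 181.7 = 2347.83
Index = 2680.21 / 2347.83 × 100 = 114.1569

114.2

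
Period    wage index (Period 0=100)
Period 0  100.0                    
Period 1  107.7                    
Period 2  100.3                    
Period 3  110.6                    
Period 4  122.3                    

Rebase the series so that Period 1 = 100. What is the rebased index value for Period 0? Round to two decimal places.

Rebased(Period 0) = 100.0 / 107.7 × 100 = 92.8505

92.85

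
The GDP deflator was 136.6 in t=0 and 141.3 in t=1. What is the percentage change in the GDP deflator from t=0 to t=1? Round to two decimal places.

Change = (141.3 − 136.6) / 136.6 × 100
       = 4.7 / 136.6 × 100 = 3.4407%

3.44%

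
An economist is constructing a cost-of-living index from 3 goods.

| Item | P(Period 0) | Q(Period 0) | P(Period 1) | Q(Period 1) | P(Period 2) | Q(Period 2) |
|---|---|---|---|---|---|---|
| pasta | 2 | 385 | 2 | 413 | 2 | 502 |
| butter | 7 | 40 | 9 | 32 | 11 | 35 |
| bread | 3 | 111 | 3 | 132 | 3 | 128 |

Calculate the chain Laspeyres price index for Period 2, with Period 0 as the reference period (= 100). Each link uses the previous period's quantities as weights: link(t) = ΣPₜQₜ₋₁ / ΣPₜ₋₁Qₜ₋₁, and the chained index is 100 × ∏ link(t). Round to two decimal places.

110.27

Link Period 0→Period 1:
ΣP(Period 1)Q(Period 0) = 2×385 + 9×40 + 3×111 = 770 + 360 + 333 = 1463
ΣP(Period 0)Q(Period 0) = 2×385 + 7×40 + 3×111 = 770 + 280 + 333 = 1383
link = 1463/1383 = 1.057845
Link Period 1→Period 2:
ΣP(Period 2)Q(Period 1) = 2×413 + 11×32 + 3×132 = 826 + 352 + 396 = 1574
ΣP(Period 1)Q(Period 1) = 2×413 + 9×32 + 3×132 = 826 + 288 + 396 = 1510
link = 1574/1510 = 1.042384
Chained index = 100 × 1.057845 × 1.042384 = 110.2681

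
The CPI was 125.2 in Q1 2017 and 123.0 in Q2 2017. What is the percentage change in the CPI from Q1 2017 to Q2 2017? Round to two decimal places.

Change = (123.0 − 125.2) / 125.2 × 100
       = -2.2 / 125.2 × 100 = -1.7572%

-1.76%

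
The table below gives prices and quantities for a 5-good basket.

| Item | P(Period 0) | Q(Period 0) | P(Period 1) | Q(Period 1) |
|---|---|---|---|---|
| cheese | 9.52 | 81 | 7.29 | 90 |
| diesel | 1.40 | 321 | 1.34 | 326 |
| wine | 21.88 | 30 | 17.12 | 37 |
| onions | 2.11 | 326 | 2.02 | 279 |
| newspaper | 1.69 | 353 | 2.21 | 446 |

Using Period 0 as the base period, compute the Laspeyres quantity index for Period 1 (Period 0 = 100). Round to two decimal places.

Laspeyres quantity index uses base-period prices as weights.
ΣP(Period 0)·Q(Period 1) = 9.52×90 + 1.40×326 + 21.88×37 + 2.11×279 + 1.69×446 = 856.8 + 456.4 + 809.56 + 588.69 + 753.74 = 3465.19
ΣP(Period 0)·Q(Period 0) = 9.52×81 + 1.40×321 + 21.88×30 + 2.11×326 + 1.69×353 = 771.12 + 449.4 + 656.4 + 687.86 + 596.57 = 3161.35
Index = 3465.19 / 3161.35 × 100 = 109.6111

109.61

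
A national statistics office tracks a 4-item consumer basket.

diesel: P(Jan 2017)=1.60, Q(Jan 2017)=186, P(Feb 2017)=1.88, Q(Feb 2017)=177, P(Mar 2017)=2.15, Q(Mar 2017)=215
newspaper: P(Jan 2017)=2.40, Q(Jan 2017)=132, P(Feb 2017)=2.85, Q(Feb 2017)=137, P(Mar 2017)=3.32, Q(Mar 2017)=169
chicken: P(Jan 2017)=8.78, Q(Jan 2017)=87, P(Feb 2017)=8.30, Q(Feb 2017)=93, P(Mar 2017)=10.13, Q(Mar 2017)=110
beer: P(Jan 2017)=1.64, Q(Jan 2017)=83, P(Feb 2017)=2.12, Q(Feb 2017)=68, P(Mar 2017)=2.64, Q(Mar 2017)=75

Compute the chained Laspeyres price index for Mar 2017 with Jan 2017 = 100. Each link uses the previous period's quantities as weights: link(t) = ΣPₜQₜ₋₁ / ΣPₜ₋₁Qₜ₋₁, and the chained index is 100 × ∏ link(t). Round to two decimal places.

Link Jan 2017→Feb 2017:
ΣP(Feb 2017)Q(Jan 2017) = 1.88×186 + 2.85×132 + 8.30×87 + 2.12×83 = 349.68 + 376.2 + 722.1 + 175.96 = 1623.94
ΣP(Jan 2017)Q(Jan 2017) = 1.60×186 + 2.40×132 + 8.78×87 + 1.64×83 = 297.6 + 316.8 + 763.86 + 136.12 = 1514.38
link = 1623.94/1514.38 = 1.072346
Link Feb 2017→Mar 2017:
ΣP(Mar 2017)Q(Feb 2017) = 2.15×177 + 3.32×137 + 10.13×93 + 2.64×68 = 380.55 + 454.84 + 942.09 + 179.52 = 1957
ΣP(Feb 2017)Q(Feb 2017) = 1.88×177 + 2.85×137 + 8.30×93 + 2.12×68 = 332.76 + 390.45 + 771.9 + 144.16 = 1639.27
link = 1957/1639.27 = 1.193824
Chained index = 100 × 1.072346 × 1.193824 = 128.0193

128.02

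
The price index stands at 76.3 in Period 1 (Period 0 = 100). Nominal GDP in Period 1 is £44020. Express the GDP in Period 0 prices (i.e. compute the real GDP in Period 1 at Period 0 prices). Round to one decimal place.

Real = Nominal ÷ (Index/100) = 44020 ÷ (76.3/100)
     = 44020 ÷ 0.763 = 57693.3159

57693.3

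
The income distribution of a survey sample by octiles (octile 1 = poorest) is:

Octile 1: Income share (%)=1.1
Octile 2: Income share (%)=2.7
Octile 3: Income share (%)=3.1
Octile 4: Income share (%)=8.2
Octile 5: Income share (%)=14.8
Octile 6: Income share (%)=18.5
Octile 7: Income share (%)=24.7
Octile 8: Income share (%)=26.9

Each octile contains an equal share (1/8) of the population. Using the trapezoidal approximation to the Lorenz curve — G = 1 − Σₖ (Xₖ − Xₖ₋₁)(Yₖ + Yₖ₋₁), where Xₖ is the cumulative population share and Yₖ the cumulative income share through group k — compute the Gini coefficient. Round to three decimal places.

Cumulative income shares Yₖ: 0.0110, 0.0380, 0.0690, 0.1510, 0.2990, 0.4840, 0.7310, 1.0000
Σ (Xₖ−Xₖ₋₁)(Yₖ+Yₖ₋₁) = (1/8)(0.0110+0.0000) + (1/8)(0.0380+0.0110) + (1/8)(0.0690+0.0380) + (1/8)(0.1510+0.0690) + (1/8)(0.2990+0.1510) + (1/8)(0.4840+0.2990) + (1/8)(0.7310+0.4840) + (1/8)(1.0000+0.7310)
  = 0.0014 + 0.0061 + 0.0134 + 0.0275 + 0.0563 + 0.0979 + 0.1519 + 0.2164 = 0.5708
G = 1 − 0.5708 = 0.4292

0.429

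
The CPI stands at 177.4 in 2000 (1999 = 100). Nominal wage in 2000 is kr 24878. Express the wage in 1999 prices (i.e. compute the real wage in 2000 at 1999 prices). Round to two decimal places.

Real = Nominal ÷ (Index/100) = 24878 ÷ (177.4/100)
     = 24878 ÷ 1.774 = 14023.6753

14023.68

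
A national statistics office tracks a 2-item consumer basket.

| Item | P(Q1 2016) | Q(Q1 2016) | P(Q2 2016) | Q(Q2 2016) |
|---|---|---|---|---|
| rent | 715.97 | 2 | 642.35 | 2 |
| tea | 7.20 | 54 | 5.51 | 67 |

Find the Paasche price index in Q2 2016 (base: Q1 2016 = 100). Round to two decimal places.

86.39

Paasche price index uses current-period quantities as weights.
ΣP(Q2 2016)·Q(Q2 2016) = 642.35×2 + 5.51×67 = 1284.7 + 369.17 = 1653.87
ΣP(Q1 2016)·Q(Q2 2016) = 715.97×2 + 7.20×67 = 1431.94 + 482.4 = 1914.34
Index = 1653.87 / 1914.34 × 100 = 86.3937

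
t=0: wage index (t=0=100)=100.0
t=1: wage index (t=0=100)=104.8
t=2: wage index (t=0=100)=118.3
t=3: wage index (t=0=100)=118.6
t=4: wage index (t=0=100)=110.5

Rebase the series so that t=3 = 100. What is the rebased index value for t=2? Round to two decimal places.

Rebased(t=2) = 118.3 / 118.6 × 100 = 99.7470

99.75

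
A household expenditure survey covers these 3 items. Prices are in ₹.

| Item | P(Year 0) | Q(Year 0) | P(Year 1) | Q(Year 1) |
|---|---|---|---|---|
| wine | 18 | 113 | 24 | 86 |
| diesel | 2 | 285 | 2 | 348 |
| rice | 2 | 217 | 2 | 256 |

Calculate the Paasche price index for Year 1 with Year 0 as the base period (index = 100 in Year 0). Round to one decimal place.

Paasche price index uses current-period quantities as weights.
ΣP(Year 1)·Q(Year 1) = 24×86 + 2×348 + 2×256 = 2064 + 696 + 512 = 3272
ΣP(Year 0)·Q(Year 1) = 18×86 + 2×348 + 2×256 = 1548 + 696 + 512 = 2756
Index = 3272 / 2756 × 100 = 118.7228

118.7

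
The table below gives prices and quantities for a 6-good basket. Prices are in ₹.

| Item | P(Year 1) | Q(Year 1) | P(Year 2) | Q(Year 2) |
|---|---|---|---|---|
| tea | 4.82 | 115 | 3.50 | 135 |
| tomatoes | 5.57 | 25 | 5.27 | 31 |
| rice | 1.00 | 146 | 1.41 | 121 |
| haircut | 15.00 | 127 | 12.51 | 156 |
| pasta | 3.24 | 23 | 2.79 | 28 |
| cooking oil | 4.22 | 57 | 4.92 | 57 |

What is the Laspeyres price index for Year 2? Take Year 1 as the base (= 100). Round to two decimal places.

Laspeyres price index uses base-period quantities as weights.
ΣP(Year 2)·Q(Year 1) = 3.50×115 + 5.27×25 + 1.41×146 + 12.51×127 + 2.79×23 + 4.92×57 = 402.5 + 131.75 + 205.86 + 1588.77 + 64.17 + 280.44 = 2673.49
ΣP(Year 1)·Q(Year 1) = 4.82×115 + 5.57×25 + 1.00×146 + 15.00×127 + 3.24×23 + 4.22×57 = 554.3 + 139.25 + 146 + 1905 + 74.52 + 240.54 = 3059.61
Index = 2673.49 / 3059.61 × 100 = 87.3801

87.38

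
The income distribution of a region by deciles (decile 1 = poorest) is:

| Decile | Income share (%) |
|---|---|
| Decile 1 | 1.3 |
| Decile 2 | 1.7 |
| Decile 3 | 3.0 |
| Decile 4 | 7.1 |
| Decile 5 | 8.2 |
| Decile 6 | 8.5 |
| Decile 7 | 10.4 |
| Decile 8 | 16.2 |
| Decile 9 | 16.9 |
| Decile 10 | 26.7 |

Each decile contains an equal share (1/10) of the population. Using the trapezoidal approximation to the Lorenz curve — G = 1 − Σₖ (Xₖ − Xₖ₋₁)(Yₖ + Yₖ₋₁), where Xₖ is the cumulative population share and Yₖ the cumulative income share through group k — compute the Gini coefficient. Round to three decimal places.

0.411

Cumulative income shares Yₖ: 0.0130, 0.0300, 0.0600, 0.1310, 0.2130, 0.2980, 0.4020, 0.5640, 0.7330, 1.0000
Σ (Xₖ−Xₖ₋₁)(Yₖ+Yₖ₋₁) = (1/10)(0.0130+0.0000) + (1/10)(0.0300+0.0130) + (1/10)(0.0600+0.0300) + (1/10)(0.1310+0.0600) + (1/10)(0.2130+0.1310) + (1/10)(0.2980+0.2130) + (1/10)(0.4020+0.2980) + (1/10)(0.5640+0.4020) + (1/10)(0.7330+0.5640) + (1/10)(1.0000+0.7330)
  = 0.0013 + 0.0043 + 0.0090 + 0.0191 + 0.0344 + 0.0511 + 0.0700 + 0.0966 + 0.1297 + 0.1733 = 0.5888
G = 1 − 0.5888 = 0.4112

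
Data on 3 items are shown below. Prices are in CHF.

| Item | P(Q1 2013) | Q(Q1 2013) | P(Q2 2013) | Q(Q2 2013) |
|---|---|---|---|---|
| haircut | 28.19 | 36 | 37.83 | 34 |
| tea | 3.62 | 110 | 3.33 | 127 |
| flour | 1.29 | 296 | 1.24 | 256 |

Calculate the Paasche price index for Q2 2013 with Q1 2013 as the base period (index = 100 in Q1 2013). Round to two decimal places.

115.91

Paasche price index uses current-period quantities as weights.
ΣP(Q2 2013)·Q(Q2 2013) = 37.83×34 + 3.33×127 + 1.24×256 = 1286.22 + 422.91 + 317.44 = 2026.57
ΣP(Q1 2013)·Q(Q2 2013) = 28.19×34 + 3.62×127 + 1.29×256 = 958.46 + 459.74 + 330.24 = 1748.44
Index = 2026.57 / 1748.44 × 100 = 115.9073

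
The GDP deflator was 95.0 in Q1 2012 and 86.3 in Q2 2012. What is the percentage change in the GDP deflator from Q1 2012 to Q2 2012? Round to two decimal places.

-9.16%

Change = (86.3 − 95.0) / 95.0 × 100
       = -8.7 / 95.0 × 100 = -9.1579%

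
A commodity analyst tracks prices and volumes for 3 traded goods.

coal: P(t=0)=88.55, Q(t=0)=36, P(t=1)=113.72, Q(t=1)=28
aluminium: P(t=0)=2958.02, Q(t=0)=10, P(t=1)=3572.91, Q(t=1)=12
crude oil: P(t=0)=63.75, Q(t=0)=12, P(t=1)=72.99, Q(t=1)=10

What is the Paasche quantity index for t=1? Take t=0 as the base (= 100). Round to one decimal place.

Paasche quantity index uses current-period prices as weights.
ΣP(t=1)·Q(t=1) = 113.72×28 + 3572.91×12 + 72.99×10 = 3184.16 + 42874.92 + 729.9 = 46788.98
ΣP(t=1)·Q(t=0) = 113.72×36 + 3572.91×10 + 72.99×12 = 4093.92 + 35729.1 + 875.88 = 40698.9
Index = 46788.98 / 40698.9 × 100 = 114.9637

115.0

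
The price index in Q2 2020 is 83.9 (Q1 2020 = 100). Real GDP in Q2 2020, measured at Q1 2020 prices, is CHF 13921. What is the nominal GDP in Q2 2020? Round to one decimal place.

11679.7

Nominal = Real × (Index/100) = 13921 × (83.9/100)
        = 13921 × 0.839 = 11679.7190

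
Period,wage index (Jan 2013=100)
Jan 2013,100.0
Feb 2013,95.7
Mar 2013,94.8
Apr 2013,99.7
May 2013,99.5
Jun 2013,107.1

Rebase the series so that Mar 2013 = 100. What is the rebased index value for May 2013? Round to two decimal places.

Rebased(May 2013) = 99.5 / 94.8 × 100 = 104.9578

104.96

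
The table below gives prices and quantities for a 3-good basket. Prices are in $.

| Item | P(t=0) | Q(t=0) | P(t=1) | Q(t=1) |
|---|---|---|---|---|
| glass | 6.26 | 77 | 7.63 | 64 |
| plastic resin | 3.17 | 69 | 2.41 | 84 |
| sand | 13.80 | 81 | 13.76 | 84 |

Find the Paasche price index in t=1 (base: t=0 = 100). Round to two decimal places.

101.12

Paasche price index uses current-period quantities as weights.
ΣP(t=1)·Q(t=1) = 7.63×64 + 2.41×84 + 13.76×84 = 488.32 + 202.44 + 1155.84 = 1846.6
ΣP(t=0)·Q(t=1) = 6.26×64 + 3.17×84 + 13.80×84 = 400.64 + 266.28 + 1159.2 = 1826.12
Index = 1846.6 / 1826.12 × 100 = 101.1215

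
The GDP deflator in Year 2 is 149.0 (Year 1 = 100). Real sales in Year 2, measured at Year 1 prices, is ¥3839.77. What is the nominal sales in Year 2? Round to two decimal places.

Nominal = Real × (Index/100) = 3839.77 × (149.0/100)
        = 3839.77 × 1.490 = 5721.2573

5721.26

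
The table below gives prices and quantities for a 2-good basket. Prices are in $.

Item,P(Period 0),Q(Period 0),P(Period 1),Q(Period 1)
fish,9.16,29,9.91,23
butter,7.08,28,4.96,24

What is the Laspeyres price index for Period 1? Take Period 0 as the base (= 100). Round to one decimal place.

Laspeyres price index uses base-period quantities as weights.
ΣP(Period 1)·Q(Period 0) = 9.91×29 + 4.96×28 = 287.39 + 138.88 = 426.27
ΣP(Period 0)·Q(Period 0) = 9.16×29 + 7.08×28 = 265.64 + 198.24 = 463.88
Index = 426.27 / 463.88 × 100 = 91.8923

91.9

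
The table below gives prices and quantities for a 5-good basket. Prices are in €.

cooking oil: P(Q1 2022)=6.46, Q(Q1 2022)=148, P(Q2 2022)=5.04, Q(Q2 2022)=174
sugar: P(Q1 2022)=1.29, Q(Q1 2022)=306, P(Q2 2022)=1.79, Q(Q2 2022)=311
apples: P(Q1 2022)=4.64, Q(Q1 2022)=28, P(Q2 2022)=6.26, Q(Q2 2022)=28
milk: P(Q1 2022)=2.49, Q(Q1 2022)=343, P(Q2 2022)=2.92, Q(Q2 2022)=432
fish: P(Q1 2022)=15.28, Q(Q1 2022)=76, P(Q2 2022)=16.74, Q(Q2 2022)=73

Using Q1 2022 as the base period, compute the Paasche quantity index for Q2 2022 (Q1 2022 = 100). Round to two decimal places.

109.34

Paasche quantity index uses current-period prices as weights.
ΣP(Q2 2022)·Q(Q2 2022) = 5.04×174 + 1.79×311 + 6.26×28 + 2.92×432 + 16.74×73 = 876.96 + 556.69 + 175.28 + 1261.44 + 1222.02 = 4092.39
ΣP(Q2 2022)·Q(Q1 2022) = 5.04×148 + 1.79×306 + 6.26×28 + 2.92×343 + 16.74×76 = 745.92 + 547.74 + 175.28 + 1001.56 + 1272.24 = 3742.74
Index = 4092.39 / 3742.74 × 100 = 109.3421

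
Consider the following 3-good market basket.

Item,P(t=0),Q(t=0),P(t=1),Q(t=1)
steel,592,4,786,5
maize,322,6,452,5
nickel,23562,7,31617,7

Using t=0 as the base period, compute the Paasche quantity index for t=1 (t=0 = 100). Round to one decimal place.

100.1

Paasche quantity index uses current-period prices as weights.
ΣP(t=1)·Q(t=1) = 786×5 + 452×5 + 31617×7 = 3930 + 2260 + 221319 = 227509
ΣP(t=1)·Q(t=0) = 786×4 + 452×6 + 31617×7 = 3144 + 2712 + 221319 = 227175
Index = 227509 / 227175 × 100 = 100.1470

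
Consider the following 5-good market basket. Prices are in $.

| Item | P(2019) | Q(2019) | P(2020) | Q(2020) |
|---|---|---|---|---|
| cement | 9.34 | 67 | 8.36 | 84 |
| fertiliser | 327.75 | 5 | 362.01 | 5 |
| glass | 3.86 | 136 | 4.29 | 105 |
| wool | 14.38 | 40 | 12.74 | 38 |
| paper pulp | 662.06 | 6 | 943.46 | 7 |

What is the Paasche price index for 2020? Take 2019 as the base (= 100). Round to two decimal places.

125.49

Paasche price index uses current-period quantities as weights.
ΣP(2020)·Q(2020) = 8.36×84 + 362.01×5 + 4.29×105 + 12.74×38 + 943.46×7 = 702.24 + 1810.05 + 450.45 + 484.12 + 6604.22 = 10051.08
ΣP(2019)·Q(2020) = 9.34×84 + 327.75×5 + 3.86×105 + 14.38×38 + 662.06×7 = 784.56 + 1638.75 + 405.3 + 546.44 + 4634.42 = 8009.47
Index = 10051.08 / 8009.47 × 100 = 125.4900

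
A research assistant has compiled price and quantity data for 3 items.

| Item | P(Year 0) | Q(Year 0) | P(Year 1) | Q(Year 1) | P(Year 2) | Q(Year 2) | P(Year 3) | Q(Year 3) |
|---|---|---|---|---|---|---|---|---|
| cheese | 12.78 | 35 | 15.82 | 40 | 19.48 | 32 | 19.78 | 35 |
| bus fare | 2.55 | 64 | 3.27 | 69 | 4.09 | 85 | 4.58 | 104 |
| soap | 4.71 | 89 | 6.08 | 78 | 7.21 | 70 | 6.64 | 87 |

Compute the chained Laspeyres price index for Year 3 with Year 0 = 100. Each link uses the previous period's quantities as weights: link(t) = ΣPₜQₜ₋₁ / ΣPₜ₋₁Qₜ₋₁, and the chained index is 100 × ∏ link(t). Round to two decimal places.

Link Year 0→Year 1:
ΣP(Year 1)Q(Year 0) = 15.82×35 + 3.27×64 + 6.08×89 = 553.7 + 209.28 + 541.12 = 1304.1
ΣP(Year 0)Q(Year 0) = 12.78×35 + 2.55×64 + 4.71×89 = 447.3 + 163.2 + 419.19 = 1029.69
link = 1304.1/1029.69 = 1.266498
Link Year 1→Year 2:
ΣP(Year 2)Q(Year 1) = 19.48×40 + 4.09×69 + 7.21×78 = 779.2 + 282.21 + 562.38 = 1623.79
ΣP(Year 1)Q(Year 1) = 15.82×40 + 3.27×69 + 6.08×78 = 632.8 + 225.63 + 474.24 = 1332.67
link = 1623.79/1332.67 = 1.218449
Link Year 2→Year 3:
ΣP(Year 3)Q(Year 2) = 19.78×32 + 4.58×85 + 6.64×70 = 632.96 + 389.3 + 464.8 = 1487.06
ΣP(Year 2)Q(Year 2) = 19.48×32 + 4.09×85 + 7.21×70 = 623.36 + 347.65 + 504.7 = 1475.71
link = 1487.06/1475.71 = 1.007691
Chained index = 100 × 1.266498 × 1.218449 × 1.007691 = 155.5031

155.50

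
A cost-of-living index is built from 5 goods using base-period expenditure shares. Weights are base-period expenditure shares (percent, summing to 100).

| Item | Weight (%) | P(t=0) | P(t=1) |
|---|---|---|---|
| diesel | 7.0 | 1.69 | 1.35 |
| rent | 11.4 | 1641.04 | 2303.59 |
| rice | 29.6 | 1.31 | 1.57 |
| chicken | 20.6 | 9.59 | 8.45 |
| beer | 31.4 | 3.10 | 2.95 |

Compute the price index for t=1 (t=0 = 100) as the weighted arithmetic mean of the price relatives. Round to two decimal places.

105.10

diesel: 7.0 × (1.35/1.69) = 7.0 × 0.798817 = 5.5917
rent: 11.4 × (2303.59/1641.04) = 11.4 × 1.403738 = 16.0026
rice: 29.6 × (1.57/1.31) = 29.6 × 1.198473 = 35.4748
chicken: 20.6 × (8.45/9.59) = 20.6 × 0.881126 = 18.1512
beer: 31.4 × (2.95/3.10) = 31.4 × 0.951613 = 29.8806
Index = Σ wᵢ·(p₁ᵢ/p₀ᵢ) = 5.5917 + 16.0026 + 35.4748 + 18.1512 + 29.8806 = 105.1010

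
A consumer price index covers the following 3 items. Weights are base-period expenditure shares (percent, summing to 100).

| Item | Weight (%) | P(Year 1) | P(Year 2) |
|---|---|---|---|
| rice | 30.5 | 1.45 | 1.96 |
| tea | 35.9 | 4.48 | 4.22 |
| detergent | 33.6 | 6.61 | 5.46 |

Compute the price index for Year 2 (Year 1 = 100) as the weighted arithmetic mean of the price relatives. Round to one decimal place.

rice: 30.5 × (1.96/1.45) = 30.5 × 1.351724 = 41.2276
tea: 35.9 × (4.22/4.48) = 35.9 × 0.941964 = 33.8165
detergent: 33.6 × (5.46/6.61) = 33.6 × 0.826021 = 27.7543
Index = Σ wᵢ·(p₁ᵢ/p₀ᵢ) = 41.2276 + 33.8165 + 27.7543 = 102.7984

102.8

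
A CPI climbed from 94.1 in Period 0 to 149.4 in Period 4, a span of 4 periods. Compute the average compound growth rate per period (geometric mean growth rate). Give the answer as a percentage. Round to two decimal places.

Growth factor = (149.4/94.1)^(1/4) = (1.587673)^(1/4) = 1.122510
Growth rate = 1.122510 − 1 = 0.122510 = 12.2510%

12.25%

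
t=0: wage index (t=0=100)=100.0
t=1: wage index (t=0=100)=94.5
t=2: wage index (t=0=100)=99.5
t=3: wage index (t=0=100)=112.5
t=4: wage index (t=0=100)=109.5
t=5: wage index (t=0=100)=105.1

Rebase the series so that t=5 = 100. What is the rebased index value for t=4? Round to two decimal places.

Rebased(t=4) = 109.5 / 105.1 × 100 = 104.1865

104.19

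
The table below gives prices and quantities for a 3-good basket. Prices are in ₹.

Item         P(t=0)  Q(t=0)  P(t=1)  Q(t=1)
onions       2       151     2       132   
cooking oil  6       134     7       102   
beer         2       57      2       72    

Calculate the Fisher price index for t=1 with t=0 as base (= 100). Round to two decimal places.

110.49

Laspeyres component (base-period weights):
ΣP(t=1)Q(t=0) = 2×151 + 7×134 + 2×57 = 302 + 938 + 114 = 1354
ΣP(t=0)Q(t=0) = 2×151 + 6×134 + 2×57 = 302 + 804 + 114 = 1220
L = 1354 / 1220 × 100 = 110.9836
Paasche component (current-period weights):
ΣP(t=1)Q(t=1) = 2×132 + 7×102 + 2×72 = 264 + 714 + 144 = 1122
ΣP(t=0)Q(t=1) = 2×132 + 6×102 + 2×72 = 264 + 612 + 144 = 1020
P = 1122 / 1020 × 100 = 110.0000
Fisher = √(L × P) = √(110.9836 × 110.0000) = 110.4907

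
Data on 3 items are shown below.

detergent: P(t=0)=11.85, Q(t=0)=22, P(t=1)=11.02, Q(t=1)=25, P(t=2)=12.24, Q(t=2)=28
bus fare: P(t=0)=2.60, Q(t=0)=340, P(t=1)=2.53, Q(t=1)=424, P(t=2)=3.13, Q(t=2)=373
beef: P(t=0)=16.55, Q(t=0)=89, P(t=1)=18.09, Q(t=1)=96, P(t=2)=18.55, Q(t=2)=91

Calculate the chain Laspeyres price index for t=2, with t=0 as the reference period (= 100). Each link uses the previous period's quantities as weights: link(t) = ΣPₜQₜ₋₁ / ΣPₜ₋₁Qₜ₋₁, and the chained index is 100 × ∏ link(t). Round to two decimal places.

114.68

Link t=0→t=1:
ΣP(t=1)Q(t=0) = 11.02×22 + 2.53×340 + 18.09×89 = 242.44 + 860.2 + 1610.01 = 2712.65
ΣP(t=0)Q(t=0) = 11.85×22 + 2.60×340 + 16.55×89 = 260.7 + 884 + 1472.95 = 2617.65
link = 2712.65/2617.65 = 1.036292
Link t=1→t=2:
ΣP(t=2)Q(t=1) = 12.24×25 + 3.13×424 + 18.55×96 = 306 + 1327.12 + 1780.8 = 3413.92
ΣP(t=1)Q(t=1) = 11.02×25 + 2.53×424 + 18.09×96 = 275.5 + 1072.72 + 1736.64 = 3084.86
link = 3413.92/3084.86 = 1.106669
Chained index = 100 × 1.036292 × 1.106669 = 114.6833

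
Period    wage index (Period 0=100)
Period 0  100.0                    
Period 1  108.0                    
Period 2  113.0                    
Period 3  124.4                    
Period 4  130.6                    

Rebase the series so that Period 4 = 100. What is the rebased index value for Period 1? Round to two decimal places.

Rebased(Period 1) = 108.0 / 130.6 × 100 = 82.6953

82.70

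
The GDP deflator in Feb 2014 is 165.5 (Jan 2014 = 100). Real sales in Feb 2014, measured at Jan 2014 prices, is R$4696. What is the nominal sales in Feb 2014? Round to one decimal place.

7771.9

Nominal = Real × (Index/100) = 4696 × (165.5/100)
        = 4696 × 1.655 = 7771.8800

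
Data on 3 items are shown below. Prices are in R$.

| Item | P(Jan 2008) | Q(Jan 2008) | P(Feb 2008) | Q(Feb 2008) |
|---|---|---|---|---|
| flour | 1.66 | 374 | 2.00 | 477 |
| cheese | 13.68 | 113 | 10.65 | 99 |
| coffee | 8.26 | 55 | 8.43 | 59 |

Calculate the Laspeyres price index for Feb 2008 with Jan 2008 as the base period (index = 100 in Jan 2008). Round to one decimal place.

Laspeyres price index uses base-period quantities as weights.
ΣP(Feb 2008)·Q(Jan 2008) = 2.00×374 + 10.65×113 + 8.43×55 = 748 + 1203.45 + 463.65 = 2415.1
ΣP(Jan 2008)·Q(Jan 2008) = 1.66×374 + 13.68×113 + 8.26×55 = 620.84 + 1545.84 + 454.3 = 2620.98
Index = 2415.1 / 2620.98 × 100 = 92.1449

92.1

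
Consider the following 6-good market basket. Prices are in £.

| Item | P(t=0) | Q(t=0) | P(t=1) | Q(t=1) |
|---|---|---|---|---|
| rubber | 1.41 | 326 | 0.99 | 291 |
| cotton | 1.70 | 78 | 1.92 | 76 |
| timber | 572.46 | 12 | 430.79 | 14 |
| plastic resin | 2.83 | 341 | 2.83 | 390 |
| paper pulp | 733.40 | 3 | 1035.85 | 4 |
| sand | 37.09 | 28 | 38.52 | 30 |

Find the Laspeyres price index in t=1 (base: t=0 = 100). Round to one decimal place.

92.5

Laspeyres price index uses base-period quantities as weights.
ΣP(t=1)·Q(t=0) = 0.99×326 + 1.92×78 + 430.79×12 + 2.83×341 + 1035.85×3 + 38.52×28 = 322.74 + 149.76 + 5169.48 + 965.03 + 3107.55 + 1078.56 = 10793.12
ΣP(t=0)·Q(t=0) = 1.41×326 + 1.70×78 + 572.46×12 + 2.83×341 + 733.40×3 + 37.09×28 = 459.66 + 132.6 + 6869.52 + 965.03 + 2200.2 + 1038.52 = 11665.53
Index = 10793.12 / 11665.53 × 100 = 92.5215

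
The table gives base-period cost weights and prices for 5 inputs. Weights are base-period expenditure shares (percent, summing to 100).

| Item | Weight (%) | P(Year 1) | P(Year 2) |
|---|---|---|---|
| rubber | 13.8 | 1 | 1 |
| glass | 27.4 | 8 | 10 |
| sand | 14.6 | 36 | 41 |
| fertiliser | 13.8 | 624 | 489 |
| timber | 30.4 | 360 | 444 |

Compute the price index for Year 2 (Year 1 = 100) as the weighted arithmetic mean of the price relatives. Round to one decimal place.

113.0

rubber: 13.8 × (1/1) = 13.8 × 1.000000 = 13.8000
glass: 27.4 × (10/8) = 27.4 × 1.250000 = 34.2500
sand: 14.6 × (41/36) = 14.6 × 1.138889 = 16.6278
fertiliser: 13.8 × (489/624) = 13.8 × 0.783654 = 10.8144
timber: 30.4 × (444/360) = 30.4 × 1.233333 = 37.4933
Index = Σ wᵢ·(p₁ᵢ/p₀ᵢ) = 13.8000 + 34.2500 + 16.6278 + 10.8144 + 37.4933 = 112.9855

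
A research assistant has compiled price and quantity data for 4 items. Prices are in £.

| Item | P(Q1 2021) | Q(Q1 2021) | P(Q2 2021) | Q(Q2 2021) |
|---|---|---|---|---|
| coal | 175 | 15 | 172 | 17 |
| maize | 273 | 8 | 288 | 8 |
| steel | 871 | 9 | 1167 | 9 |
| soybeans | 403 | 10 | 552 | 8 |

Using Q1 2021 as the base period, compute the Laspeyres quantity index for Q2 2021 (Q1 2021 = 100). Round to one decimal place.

Laspeyres quantity index uses base-period prices as weights.
ΣP(Q1 2021)·Q(Q2 2021) = 175×17 + 273×8 + 871×9 + 403×8 = 2975 + 2184 + 7839 + 3224 = 16222
ΣP(Q1 2021)·Q(Q1 2021) = 175×15 + 273×8 + 871×9 + 403×10 = 2625 + 2184 + 7839 + 4030 = 16678
Index = 16222 / 16678 × 100 = 97.2659

97.3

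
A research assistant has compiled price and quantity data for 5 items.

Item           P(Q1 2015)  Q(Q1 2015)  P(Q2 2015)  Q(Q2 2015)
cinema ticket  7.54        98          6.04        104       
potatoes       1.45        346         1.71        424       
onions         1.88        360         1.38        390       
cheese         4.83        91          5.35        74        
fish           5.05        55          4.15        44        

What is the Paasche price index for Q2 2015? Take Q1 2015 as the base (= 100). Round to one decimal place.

91.1

Paasche price index uses current-period quantities as weights.
ΣP(Q2 2015)·Q(Q2 2015) = 6.04×104 + 1.71×424 + 1.38×390 + 5.35×74 + 4.15×44 = 628.16 + 725.04 + 538.2 + 395.9 + 182.6 = 2469.9
ΣP(Q1 2015)·Q(Q2 2015) = 7.54×104 + 1.45×424 + 1.88×390 + 4.83×74 + 5.05×44 = 784.16 + 614.8 + 733.2 + 357.42 + 222.2 = 2711.78
Index = 2469.9 / 2711.78 × 100 = 91.0804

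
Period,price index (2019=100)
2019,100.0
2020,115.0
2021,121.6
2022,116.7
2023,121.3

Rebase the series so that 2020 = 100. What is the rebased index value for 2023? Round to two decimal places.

105.48

Rebased(2023) = 121.3 / 115.0 × 100 = 105.4783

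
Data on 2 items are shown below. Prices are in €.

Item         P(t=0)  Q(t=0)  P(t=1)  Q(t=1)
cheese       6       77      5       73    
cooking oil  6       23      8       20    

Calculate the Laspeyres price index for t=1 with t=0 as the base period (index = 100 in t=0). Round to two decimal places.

Laspeyres price index uses base-period quantities as weights.
ΣP(t=1)·Q(t=0) = 5×77 + 8×23 = 385 + 184 = 569
ΣP(t=0)·Q(t=0) = 6×77 + 6×23 = 462 + 138 = 600
Index = 569 / 600 × 100 = 94.8333

94.83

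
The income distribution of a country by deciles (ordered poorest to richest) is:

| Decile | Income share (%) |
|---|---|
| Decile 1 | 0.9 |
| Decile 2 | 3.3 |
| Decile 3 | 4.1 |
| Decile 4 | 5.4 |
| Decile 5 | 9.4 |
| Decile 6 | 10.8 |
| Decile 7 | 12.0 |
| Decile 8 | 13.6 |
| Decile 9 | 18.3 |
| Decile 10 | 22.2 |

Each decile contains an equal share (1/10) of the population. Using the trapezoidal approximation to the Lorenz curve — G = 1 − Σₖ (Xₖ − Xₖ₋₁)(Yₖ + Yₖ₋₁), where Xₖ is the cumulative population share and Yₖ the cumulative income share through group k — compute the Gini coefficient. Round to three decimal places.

0.365

Cumulative income shares Yₖ: 0.0090, 0.0420, 0.0830, 0.1370, 0.2310, 0.3390, 0.4590, 0.5950, 0.7780, 1.0000
Σ (Xₖ−Xₖ₋₁)(Yₖ+Yₖ₋₁) = (1/10)(0.0090+0.0000) + (1/10)(0.0420+0.0090) + (1/10)(0.0830+0.0420) + (1/10)(0.1370+0.0830) + (1/10)(0.2310+0.1370) + (1/10)(0.3390+0.2310) + (1/10)(0.4590+0.3390) + (1/10)(0.5950+0.4590) + (1/10)(0.7780+0.5950) + (1/10)(1.0000+0.7780)
  = 0.0009 + 0.0051 + 0.0125 + 0.0220 + 0.0368 + 0.0570 + 0.0798 + 0.1054 + 0.1373 + 0.1778 = 0.6346
G = 1 − 0.6346 = 0.3654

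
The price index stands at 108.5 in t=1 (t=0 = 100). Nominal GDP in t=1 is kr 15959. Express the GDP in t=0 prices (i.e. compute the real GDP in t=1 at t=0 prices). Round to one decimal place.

14708.8

Real = Nominal ÷ (Index/100) = 15959 ÷ (108.5/100)
     = 15959 ÷ 1.085 = 14708.7558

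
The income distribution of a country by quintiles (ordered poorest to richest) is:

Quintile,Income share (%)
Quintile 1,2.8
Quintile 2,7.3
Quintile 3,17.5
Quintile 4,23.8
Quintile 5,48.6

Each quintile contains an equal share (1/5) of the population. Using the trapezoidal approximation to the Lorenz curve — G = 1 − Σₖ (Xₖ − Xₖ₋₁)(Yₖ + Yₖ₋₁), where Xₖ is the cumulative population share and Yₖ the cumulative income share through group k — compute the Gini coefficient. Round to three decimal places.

0.432

Cumulative income shares Yₖ: 0.0280, 0.1010, 0.2760, 0.5140, 1.0000
Σ (Xₖ−Xₖ₋₁)(Yₖ+Yₖ₋₁) = (1/5)(0.0280+0.0000) + (1/5)(0.1010+0.0280) + (1/5)(0.2760+0.1010) + (1/5)(0.5140+0.2760) + (1/5)(1.0000+0.5140)
  = 0.0056 + 0.0258 + 0.0754 + 0.1580 + 0.3028 = 0.5676
G = 1 − 0.5676 = 0.4324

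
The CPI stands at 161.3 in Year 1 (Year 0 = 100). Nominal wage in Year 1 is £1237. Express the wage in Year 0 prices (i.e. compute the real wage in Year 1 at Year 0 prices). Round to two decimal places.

Real = Nominal ÷ (Index/100) = 1237 ÷ (161.3/100)
     = 1237 ÷ 1.613 = 766.8940

766.89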